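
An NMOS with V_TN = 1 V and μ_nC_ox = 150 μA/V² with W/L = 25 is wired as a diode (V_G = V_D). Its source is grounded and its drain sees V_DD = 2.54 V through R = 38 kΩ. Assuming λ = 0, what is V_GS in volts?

V_GS = 1.14 V

With gate tied to drain, V_GS = V_DS ≥ V_GS − V_TN, so the device is in saturation.
k_n = μ_nC_ox · (W/L) = 3.75 mA/V².
KCL at the drain: ½ k_n (V_GS − V_TN)² = (V_DD − V_GS)/R.
Let x = V_GS − 1. Then 71.2 x² + x − 1.54 = 0, giving x = 0.14 V (positive root), so V_GS = 1.14 V.
I_D = (V_DD − V_GS)/R = (2.54 − 1.14) / 38 = 0.0368 mA.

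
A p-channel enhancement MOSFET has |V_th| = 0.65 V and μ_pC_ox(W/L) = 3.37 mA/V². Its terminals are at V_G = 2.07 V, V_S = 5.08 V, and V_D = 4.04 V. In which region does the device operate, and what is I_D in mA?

Triode; I_D = 6.45 mA

V_SG = V_S − V_G = 5.08 − 2.07 = 3.01 V; V_SD = V_S − V_D = 5.08 − 4.04 = 1.04 V.
V_ov = V_SG − |V_th| = 3.01 − 0.65 = 2.36 V.
Since V_SD = 1.04 V < V_ov = 2.36 V, the device is in the triode region.
I_D = k_p [V_ov · V_SD − ½ V_SD²] = 3.37 × [2.36 × 1.04 − 0.5 × 1.04²] = 6.45 mA.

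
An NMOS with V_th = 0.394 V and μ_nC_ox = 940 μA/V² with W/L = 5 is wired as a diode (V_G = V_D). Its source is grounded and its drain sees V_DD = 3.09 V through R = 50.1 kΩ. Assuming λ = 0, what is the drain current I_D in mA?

I_D = 0.0509 mA

With gate tied to drain, V_GS = V_DS ≥ V_GS − V_th, so the device is in saturation.
k_n = μ_nC_ox · (W/L) = 4.7 mA/V².
KCL at the drain: ½ k_n (V_GS − V_th)² = (V_DD − V_GS)/R.
Let x = V_GS − 0.394. Then 118 x² + x − 2.696 = 0, giving x = 0.147 V (positive root), so V_GS = 0.541 V.
I_D = (V_DD − V_GS)/R = (3.09 − 0.541) / 50.1 = 0.0509 mA.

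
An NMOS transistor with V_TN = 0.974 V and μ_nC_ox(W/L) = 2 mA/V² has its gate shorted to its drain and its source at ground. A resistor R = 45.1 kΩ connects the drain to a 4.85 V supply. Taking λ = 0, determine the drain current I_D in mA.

With gate tied to drain, V_GS = V_DS ≥ V_GS − V_TN, so the device is in saturation.
KCL at the drain: ½ k_n (V_GS − V_TN)² = (V_DD − V_GS)/R.
Let x = V_GS − 0.974. Then 45.1 x² + x − 3.876 = 0, giving x = 0.282 V (positive root), so V_GS = 1.26 V.
I_D = (V_DD − V_GS)/R = (4.85 − 1.26) / 45.1 = 0.0797 mA.

I_D = 0.0797 mA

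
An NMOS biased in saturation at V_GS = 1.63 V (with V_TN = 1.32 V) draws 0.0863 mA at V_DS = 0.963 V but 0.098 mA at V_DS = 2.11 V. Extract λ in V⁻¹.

λ = 0.133 V⁻¹

With V_GS fixed, I_D ∝ (1 + λ V_DS) in saturation, so I_D2/I_D1 = (1 + λ V_DS2)/(1 + λ V_DS1).
0.098/0.0863 = 1.136 = (1 + 2.11 λ)/(1 + 0.963 λ).
Solving: λ (I_D1 V_DS2 − I_D2 V_DS1) = I_D2 − I_D1, so λ = (0.098 − 0.0863) / (0.0863 × 2.11 − 0.098 × 0.963) = 0.0117 / 0.0877 = 0.133 V⁻¹.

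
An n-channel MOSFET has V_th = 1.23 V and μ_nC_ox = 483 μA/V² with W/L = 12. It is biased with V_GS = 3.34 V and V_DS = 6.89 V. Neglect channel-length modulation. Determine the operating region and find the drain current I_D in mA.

Saturation; I_D = 12.9 mA

k_n = μ_nC_ox · (W/L) = 5.796 mA/V².
V_ov = V_GS − V_th = 3.34 − 1.23 = 2.11 V.
Since V_DS = 6.89 V ≥ V_ov = 2.11 V, the device is in saturation.
I_D = ½ k_n V_ov² = 0.5 × 5.796 × 2.11² = 12.9 mA.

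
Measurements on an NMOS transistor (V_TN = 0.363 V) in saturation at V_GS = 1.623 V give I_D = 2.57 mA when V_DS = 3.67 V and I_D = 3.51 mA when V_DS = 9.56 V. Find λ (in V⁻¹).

With V_GS fixed, I_D ∝ (1 + λ V_DS) in saturation, so I_D2/I_D1 = (1 + λ V_DS2)/(1 + λ V_DS1).
3.51/2.57 = 1.366 = (1 + 9.56 λ)/(1 + 3.67 λ).
Solving: λ (I_D1 V_DS2 − I_D2 V_DS1) = I_D2 − I_D1, so λ = (3.51 − 2.57) / (2.57 × 9.56 − 3.51 × 3.67) = 0.94 / 11.7 = 0.0804 V⁻¹.

λ = 0.0804 V⁻¹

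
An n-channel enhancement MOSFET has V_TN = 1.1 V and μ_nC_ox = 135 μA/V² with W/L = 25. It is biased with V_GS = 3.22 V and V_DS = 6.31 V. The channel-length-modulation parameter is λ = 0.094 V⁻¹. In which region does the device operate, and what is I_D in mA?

Saturation; I_D = 12.1 mA

k_n = μ_nC_ox · (W/L) = 3.375 mA/V².
V_ov = V_GS − V_TN = 3.22 − 1.1 = 2.12 V.
Since V_DS = 6.31 V ≥ V_ov = 2.12 V, the device is in saturation.
I_D = ½ k_n V_ov² (1 + λ V_DS) = 0.5 × 3.375 × 2.12² × (1 + 0.094 × 6.31) = 12.1 mA.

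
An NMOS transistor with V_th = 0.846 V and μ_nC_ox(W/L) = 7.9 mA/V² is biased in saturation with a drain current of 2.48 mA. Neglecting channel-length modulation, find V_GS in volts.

V_GS = 1.64 V

In saturation I_D = ½ k_n (V_GS − V_th)², so V_GS − V_th = √(2 I_D / k_n) = √(2 × 2.48 / 7.9) = 0.792 V.
V_GS = 0.846 + 0.792 = 1.64 V.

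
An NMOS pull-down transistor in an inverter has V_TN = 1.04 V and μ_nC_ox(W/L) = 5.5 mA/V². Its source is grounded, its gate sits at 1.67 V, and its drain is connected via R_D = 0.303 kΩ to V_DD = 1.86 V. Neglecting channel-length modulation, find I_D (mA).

I_D = 1.09 mA

V_GS = V_G = 1.67 V, so V_ov = 1.67 − 1.04 = 0.63 V.
Assume saturation: I_D = ½ k_n V_ov² = 0.5 × 5.5 × 0.63² = 1.09 mA, giving V_DS = V_DD − I_D R_D = 1.86 − 1.09 × 0.303 = 1.53 V.
V_DS = 1.53 V ≥ V_ov = 0.63 V, confirming saturation.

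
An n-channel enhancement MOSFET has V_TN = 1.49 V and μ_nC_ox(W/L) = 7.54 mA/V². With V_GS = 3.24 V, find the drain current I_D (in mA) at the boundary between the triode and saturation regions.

I_D = 11.5 mA

At the boundary V_DS = V_ov = V_GS − V_TN = 3.24 − 1.49 = 1.75 V.
I_D = ½ k_n V_ov² = 0.5 × 7.54 × 1.75² = 11.5 mA.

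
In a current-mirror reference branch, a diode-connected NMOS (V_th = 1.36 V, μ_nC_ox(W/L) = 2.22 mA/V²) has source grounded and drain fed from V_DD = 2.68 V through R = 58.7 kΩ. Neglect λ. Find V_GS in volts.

With gate tied to drain, V_GS = V_DS ≥ V_GS − V_th, so the device is in saturation.
KCL at the drain: ½ k_n (V_GS − V_th)² = (V_DD − V_GS)/R.
Let x = V_GS − 1.36. Then 65.2 x² + x − 1.32 = 0, giving x = 0.135 V (positive root), so V_GS = 1.49 V.
I_D = (V_DD − V_GS)/R = (2.68 − 1.49) / 58.7 = 0.0202 mA.

V_GS = 1.49 V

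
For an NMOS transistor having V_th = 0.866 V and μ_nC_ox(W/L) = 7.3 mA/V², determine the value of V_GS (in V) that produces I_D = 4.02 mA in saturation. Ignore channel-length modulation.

In saturation I_D = ½ k_n (V_GS − V_th)², so V_GS − V_th = √(2 I_D / k_n) = √(2 × 4.02 / 7.3) = 1.05 V.
V_GS = 0.866 + 1.05 = 1.92 V.

V_GS = 1.92 V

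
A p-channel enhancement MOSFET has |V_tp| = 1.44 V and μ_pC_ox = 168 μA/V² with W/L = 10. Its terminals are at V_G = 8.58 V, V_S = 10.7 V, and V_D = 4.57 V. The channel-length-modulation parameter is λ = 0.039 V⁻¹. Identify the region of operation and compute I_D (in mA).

V_SG = V_S − V_G = 10.7 − 8.58 = 2.12 V; V_SD = V_S − V_D = 10.7 − 4.57 = 6.13 V.
k_p = μ_pC_ox · (W/L) = 1.68 mA/V².
V_ov = V_SG − |V_tp| = 2.12 − 1.44 = 0.68 V.
Since V_SD = 6.13 V ≥ V_ov = 0.68 V, the device is in saturation.
I_D = ½ k_p V_ov² (1 + λ V_SD) = 0.5 × 1.68 × 0.68² × (1 + 0.039 × 6.13) = 0.481 mA.

Saturation; I_D = 0.481 mA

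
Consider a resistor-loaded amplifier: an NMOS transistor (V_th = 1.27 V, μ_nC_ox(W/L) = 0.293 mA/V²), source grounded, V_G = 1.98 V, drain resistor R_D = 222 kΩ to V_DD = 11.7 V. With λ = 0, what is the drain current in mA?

I_D = 0.0513 mA

V_GS = V_G = 1.98 V, so V_ov = 1.98 − 1.27 = 0.71 V.
Assume saturation: I_D = ½ k_n V_ov² = 0.5 × 0.293 × 0.71² = 0.0739 mA, giving V_DS = V_DD − I_D R_D = 11.7 − 0.0739 × 222 = -4.69 V.
But -4.69 V < V_ov = 0.71 V, so the device is actually in triode.
In triode I_D = k_n[V_ov V_DS − ½ V_DS²] and I_D = (V_DD − V_DS)/R_D. Equating: 32.5 V_DS² − 47.18 V_DS + 11.7 = 0, giving V_DS = 0.317 V (the root below V_ov).
I_D = (11.7 − 0.317) / 222 = 0.0513 mA.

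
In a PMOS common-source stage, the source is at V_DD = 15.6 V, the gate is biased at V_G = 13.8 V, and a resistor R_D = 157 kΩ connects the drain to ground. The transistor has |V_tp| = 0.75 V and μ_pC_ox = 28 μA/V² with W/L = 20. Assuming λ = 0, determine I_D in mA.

I_D = 0.0982 mA

V_SG = V_DD − V_G = 15.6 − 13.8 = 1.8 V, so V_ov = 1.8 − 0.75 = 1.05 V.
k_p = μ_pC_ox · (W/L) = 0.56 mA/V².
Assume saturation: I_D = ½ k_p V_ov² = 0.5 × 0.56 × 1.05² = 0.309 mA, giving V_SD = V_DD − I_D R_D = 15.6 − 0.309 × 157 = -32.9 V.
But -32.9 V < V_ov = 1.05 V, so the device is actually in triode.
In triode I_D = k_p[V_ov V_SD − ½ V_SD²] and I_D = (V_DD − V_SD)/R_D. Equating: 44 V_SD² − 93.32 V_SD + 15.6 = 0, giving V_SD = 0.183 V (the root below V_ov).
I_D = (15.6 − 0.183) / 157 = 0.0982 mA.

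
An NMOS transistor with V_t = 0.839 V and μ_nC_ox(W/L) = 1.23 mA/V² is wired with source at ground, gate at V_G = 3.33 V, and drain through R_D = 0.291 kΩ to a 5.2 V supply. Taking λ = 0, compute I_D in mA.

V_GS = V_G = 3.33 V, so V_ov = 3.33 − 0.839 = 2.49 V.
Assume saturation: I_D = ½ k_n V_ov² = 0.5 × 1.23 × 2.49² = 3.82 mA, giving V_DS = V_DD − I_D R_D = 5.2 − 3.82 × 0.291 = 4.09 V.
V_DS = 4.09 V ≥ V_ov = 2.49 V, confirming saturation.

I_D = 3.82 mA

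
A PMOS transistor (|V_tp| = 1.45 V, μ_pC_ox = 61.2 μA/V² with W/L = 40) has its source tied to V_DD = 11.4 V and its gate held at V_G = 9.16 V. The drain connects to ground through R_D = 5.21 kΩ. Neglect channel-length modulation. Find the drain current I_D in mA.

I_D = 0.764 mA

V_SG = V_DD − V_G = 11.4 − 9.16 = 2.24 V, so V_ov = 2.24 − 1.45 = 0.79 V.
k_p = μ_pC_ox · (W/L) = 2.448 mA/V².
Assume saturation: I_D = ½ k_p V_ov² = 0.5 × 2.448 × 0.79² = 0.764 mA, giving V_SD = V_DD − I_D R_D = 11.4 − 0.764 × 5.21 = 7.42 V.
V_SD = 7.42 V ≥ V_ov = 0.79 V, confirming saturation.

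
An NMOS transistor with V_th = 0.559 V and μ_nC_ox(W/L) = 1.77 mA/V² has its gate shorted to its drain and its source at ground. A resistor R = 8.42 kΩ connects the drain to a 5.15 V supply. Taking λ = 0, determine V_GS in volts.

With gate tied to drain, V_GS = V_DS ≥ V_GS − V_th, so the device is in saturation.
KCL at the drain: ½ k_n (V_GS − V_th)² = (V_DD − V_GS)/R.
Let x = V_GS − 0.559. Then 7.45 x² + x − 4.591 = 0, giving x = 0.721 V (positive root), so V_GS = 1.28 V.
I_D = (V_DD − V_GS)/R = (5.15 − 1.28) / 8.42 = 0.46 mA.

V_GS = 1.28 V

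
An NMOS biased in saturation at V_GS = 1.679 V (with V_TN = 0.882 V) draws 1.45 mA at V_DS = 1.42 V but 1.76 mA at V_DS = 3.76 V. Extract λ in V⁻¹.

With V_GS fixed, I_D ∝ (1 + λ V_DS) in saturation, so I_D2/I_D1 = (1 + λ V_DS2)/(1 + λ V_DS1).
1.76/1.45 = 1.214 = (1 + 3.76 λ)/(1 + 1.42 λ).
Solving: λ (I_D1 V_DS2 − I_D2 V_DS1) = I_D2 − I_D1, so λ = (1.76 − 1.45) / (1.45 × 3.76 − 1.76 × 1.42) = 0.31 / 2.95 = 0.105 V⁻¹.

λ = 0.105 V⁻¹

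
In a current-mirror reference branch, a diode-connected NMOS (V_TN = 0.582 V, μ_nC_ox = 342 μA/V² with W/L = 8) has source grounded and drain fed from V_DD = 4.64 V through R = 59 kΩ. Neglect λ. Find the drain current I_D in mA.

With gate tied to drain, V_GS = V_DS ≥ V_GS − V_TN, so the device is in saturation.
k_n = μ_nC_ox · (W/L) = 2.736 mA/V².
KCL at the drain: ½ k_n (V_GS − V_TN)² = (V_DD − V_GS)/R.
Let x = V_GS − 0.582. Then 80.7 x² + x − 4.058 = 0, giving x = 0.218 V (positive root), so V_GS = 0.8 V.
I_D = (V_DD − V_GS)/R = (4.64 − 0.8) / 59 = 0.0651 mA.

I_D = 0.0651 mA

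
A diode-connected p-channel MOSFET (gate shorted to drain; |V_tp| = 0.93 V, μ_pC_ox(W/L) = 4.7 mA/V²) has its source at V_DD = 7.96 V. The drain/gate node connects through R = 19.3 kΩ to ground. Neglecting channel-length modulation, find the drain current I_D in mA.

With gate tied to drain, V_SG = V_SD ≥ V_SG − |V_tp|, so the device is in saturation.
KCL at the drain: ½ k_p (V_SG − |V_tp|)² = (V_DD − V_SG)/R.
Let x = V_SG − 0.93. Then 45.4 x² + x − 7.03 = 0, giving x = 0.383 V (positive root), so V_SG = 1.31 V.
I_D = (V_DD − V_SG)/R = (7.96 − 1.31) / 19.3 = 0.344 mA.

I_D = 0.344 mA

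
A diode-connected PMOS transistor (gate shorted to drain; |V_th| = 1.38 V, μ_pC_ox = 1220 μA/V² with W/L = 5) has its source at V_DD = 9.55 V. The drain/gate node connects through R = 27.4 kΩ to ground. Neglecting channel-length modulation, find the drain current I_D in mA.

I_D = 0.287 mA

With gate tied to drain, V_SG = V_SD ≥ V_SG − |V_th|, so the device is in saturation.
k_p = μ_pC_ox · (W/L) = 6.1 mA/V².
KCL at the drain: ½ k_p (V_SG − |V_th|)² = (V_DD − V_SG)/R.
Let x = V_SG − 1.38. Then 83.6 x² + x − 8.17 = 0, giving x = 0.307 V (positive root), so V_SG = 1.69 V.
I_D = (V_DD − V_SG)/R = (9.55 − 1.69) / 27.4 = 0.287 mA.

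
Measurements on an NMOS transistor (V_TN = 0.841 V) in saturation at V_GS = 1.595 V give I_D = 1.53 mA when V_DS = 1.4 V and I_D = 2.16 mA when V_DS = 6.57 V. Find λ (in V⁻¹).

λ = 0.0896 V⁻¹

With V_GS fixed, I_D ∝ (1 + λ V_DS) in saturation, so I_D2/I_D1 = (1 + λ V_DS2)/(1 + λ V_DS1).
2.16/1.53 = 1.412 = (1 + 6.57 λ)/(1 + 1.4 λ).
Solving: λ (I_D1 V_DS2 − I_D2 V_DS1) = I_D2 − I_D1, so λ = (2.16 − 1.53) / (1.53 × 6.57 − 2.16 × 1.4) = 0.63 / 7.03 = 0.0896 V⁻¹.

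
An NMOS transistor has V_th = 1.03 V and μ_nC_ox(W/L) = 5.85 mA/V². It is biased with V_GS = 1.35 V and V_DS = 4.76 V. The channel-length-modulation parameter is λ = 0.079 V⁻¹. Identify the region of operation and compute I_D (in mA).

V_ov = V_GS − V_th = 1.35 − 1.03 = 0.32 V.
Since V_DS = 4.76 V ≥ V_ov = 0.32 V, the device is in saturation.
I_D = ½ k_n V_ov² (1 + λ V_DS) = 0.5 × 5.85 × 0.32² × (1 + 0.079 × 4.76) = 0.412 mA.

Saturation; I_D = 0.412 mA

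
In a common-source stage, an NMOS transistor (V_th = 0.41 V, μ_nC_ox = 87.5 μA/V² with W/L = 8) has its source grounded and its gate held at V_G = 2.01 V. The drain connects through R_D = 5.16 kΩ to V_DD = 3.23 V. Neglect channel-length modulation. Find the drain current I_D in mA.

V_GS = V_G = 2.01 V, so V_ov = 2.01 − 0.41 = 1.6 V.
k_n = μ_nC_ox · (W/L) = 0.7 mA/V².
Assume saturation: I_D = ½ k_n V_ov² = 0.5 × 0.7 × 1.6² = 0.896 mA, giving V_DS = V_DD − I_D R_D = 3.23 − 0.896 × 5.16 = -1.39 V.
But -1.39 V < V_ov = 1.6 V, so the device is actually in triode.
In triode I_D = k_n[V_ov V_DS − ½ V_DS²] and I_D = (V_DD − V_DS)/R_D. Equating: 1.81 V_DS² − 6.779 V_DS + 3.23 = 0, giving V_DS = 0.56 V (the root below V_ov).
I_D = (3.23 − 0.56) / 5.16 = 0.517 mA.

I_D = 0.517 mA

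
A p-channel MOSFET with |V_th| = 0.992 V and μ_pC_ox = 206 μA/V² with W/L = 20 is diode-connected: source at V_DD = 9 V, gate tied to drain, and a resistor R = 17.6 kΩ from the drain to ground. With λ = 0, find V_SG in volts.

V_SG = 1.45 V

With gate tied to drain, V_SG = V_SD ≥ V_SG − |V_th|, so the device is in saturation.
k_p = μ_pC_ox · (W/L) = 4.12 mA/V².
KCL at the drain: ½ k_p (V_SG − |V_th|)² = (V_DD − V_SG)/R.
Let x = V_SG − 0.992. Then 36.3 x² + x − 8.008 = 0, giving x = 0.456 V (positive root), so V_SG = 1.45 V.
I_D = (V_DD − V_SG)/R = (9 − 1.45) / 17.6 = 0.429 mA.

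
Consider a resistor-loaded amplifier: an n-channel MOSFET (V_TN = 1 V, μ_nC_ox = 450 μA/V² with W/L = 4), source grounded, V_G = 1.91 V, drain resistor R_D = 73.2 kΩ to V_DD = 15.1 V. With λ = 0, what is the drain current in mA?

V_GS = V_G = 1.91 V, so V_ov = 1.91 − 1 = 0.91 V.
k_n = μ_nC_ox · (W/L) = 1.8 mA/V².
Assume saturation: I_D = ½ k_n V_ov² = 0.5 × 1.8 × 0.91² = 0.745 mA, giving V_DS = V_DD − I_D R_D = 15.1 − 0.745 × 73.2 = -39.5 V.
But -39.5 V < V_ov = 0.91 V, so the device is actually in triode.
In triode I_D = k_n[V_ov V_DS − ½ V_DS²] and I_D = (V_DD − V_DS)/R_D. Equating: 65.9 V_DS² − 120.9 V_DS + 15.1 = 0, giving V_DS = 0.135 V (the root below V_ov).
I_D = (15.1 − 0.135) / 73.2 = 0.204 mA.

I_D = 0.204 mA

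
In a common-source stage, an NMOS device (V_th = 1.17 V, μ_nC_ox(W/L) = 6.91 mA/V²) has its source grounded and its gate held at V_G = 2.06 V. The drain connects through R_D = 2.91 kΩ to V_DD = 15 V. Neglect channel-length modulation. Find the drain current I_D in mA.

I_D = 2.74 mA

V_GS = V_G = 2.06 V, so V_ov = 2.06 − 1.17 = 0.89 V.
Assume saturation: I_D = ½ k_n V_ov² = 0.5 × 6.91 × 0.89² = 2.74 mA, giving V_DS = V_DD − I_D R_D = 15 − 2.74 × 2.91 = 7.04 V.
V_DS = 7.04 V ≥ V_ov = 0.89 V, confirming saturation.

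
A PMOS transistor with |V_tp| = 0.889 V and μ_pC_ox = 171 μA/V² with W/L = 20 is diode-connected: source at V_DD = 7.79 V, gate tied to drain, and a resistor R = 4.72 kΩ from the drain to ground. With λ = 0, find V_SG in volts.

With gate tied to drain, V_SG = V_SD ≥ V_SG − |V_tp|, so the device is in saturation.
k_p = μ_pC_ox · (W/L) = 3.42 mA/V².
KCL at the drain: ½ k_p (V_SG − |V_tp|)² = (V_DD − V_SG)/R.
Let x = V_SG − 0.889. Then 8.07 x² + x − 6.901 = 0, giving x = 0.865 V (positive root), so V_SG = 1.75 V.
I_D = (V_DD − V_SG)/R = (7.79 − 1.75) / 4.72 = 1.28 mA.

V_SG = 1.75 V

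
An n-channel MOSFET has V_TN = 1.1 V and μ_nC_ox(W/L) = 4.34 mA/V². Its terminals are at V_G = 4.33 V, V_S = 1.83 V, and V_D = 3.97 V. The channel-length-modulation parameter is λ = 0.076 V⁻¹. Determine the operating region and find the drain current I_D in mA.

V_GS = V_G − V_S = 4.33 − 1.83 = 2.5 V; V_DS = V_D − V_S = 3.97 − 1.83 = 2.14 V.
V_ov = V_GS − V_TN = 2.5 − 1.1 = 1.4 V.
Since V_DS = 2.14 V ≥ V_ov = 1.4 V, the device is in saturation.
I_D = ½ k_n V_ov² (1 + λ V_DS) = 0.5 × 4.34 × 1.4² × (1 + 0.076 × 2.14) = 4.94 mA.

Saturation; I_D = 4.94 mA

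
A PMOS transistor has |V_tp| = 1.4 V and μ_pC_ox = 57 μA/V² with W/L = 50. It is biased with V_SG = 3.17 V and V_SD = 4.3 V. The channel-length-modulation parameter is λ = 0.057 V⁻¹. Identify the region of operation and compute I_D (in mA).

k_p = μ_pC_ox · (W/L) = 2.85 mA/V².
V_ov = V_SG − |V_tp| = 3.17 − 1.4 = 1.77 V.
Since V_SD = 4.3 V ≥ V_ov = 1.77 V, the device is in saturation.
I_D = ½ k_p V_ov² (1 + λ V_SD) = 0.5 × 2.85 × 1.77² × (1 + 0.057 × 4.3) = 5.56 mA.

Saturation; I_D = 5.56 mA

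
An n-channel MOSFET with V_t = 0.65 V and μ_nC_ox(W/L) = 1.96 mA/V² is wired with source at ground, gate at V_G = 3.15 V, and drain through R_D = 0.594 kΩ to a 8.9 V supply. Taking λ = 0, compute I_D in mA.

I_D = 6.12 mA

V_GS = V_G = 3.15 V, so V_ov = 3.15 − 0.65 = 2.5 V.
Assume saturation: I_D = ½ k_n V_ov² = 0.5 × 1.96 × 2.5² = 6.12 mA, giving V_DS = V_DD − I_D R_D = 8.9 − 6.12 × 0.594 = 5.26 V.
V_DS = 5.26 V ≥ V_ov = 2.5 V, confirming saturation.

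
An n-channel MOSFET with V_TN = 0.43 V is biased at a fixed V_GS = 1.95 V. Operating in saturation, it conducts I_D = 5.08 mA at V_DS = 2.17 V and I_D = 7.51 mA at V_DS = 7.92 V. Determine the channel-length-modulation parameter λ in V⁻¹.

λ = 0.102 V⁻¹

With V_GS fixed, I_D ∝ (1 + λ V_DS) in saturation, so I_D2/I_D1 = (1 + λ V_DS2)/(1 + λ V_DS1).
7.51/5.08 = 1.478 = (1 + 7.92 λ)/(1 + 2.17 λ).
Solving: λ (I_D1 V_DS2 − I_D2 V_DS1) = I_D2 − I_D1, so λ = (7.51 − 5.08) / (5.08 × 7.92 − 7.51 × 2.17) = 2.43 / 23.9 = 0.102 V⁻¹.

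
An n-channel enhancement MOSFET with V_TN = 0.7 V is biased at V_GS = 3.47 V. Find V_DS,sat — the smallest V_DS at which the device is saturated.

The boundary between triode and saturation is V_DS = V_GS − V_TN = V_ov.
V_ov = 3.47 − 0.7 = 2.77 V.

V_DS,sat = 2.77 V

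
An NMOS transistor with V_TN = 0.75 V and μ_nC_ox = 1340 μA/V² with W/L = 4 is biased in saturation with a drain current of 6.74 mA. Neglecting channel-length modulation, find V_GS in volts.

k_n = μ_nC_ox · (W/L) = 5.36 mA/V².
In saturation I_D = ½ k_n (V_GS − V_TN)², so V_GS − V_TN = √(2 I_D / k_n) = √(2 × 6.74 / 5.36) = 1.59 V.
V_GS = 0.75 + 1.59 = 2.34 V.

V_GS = 2.34 V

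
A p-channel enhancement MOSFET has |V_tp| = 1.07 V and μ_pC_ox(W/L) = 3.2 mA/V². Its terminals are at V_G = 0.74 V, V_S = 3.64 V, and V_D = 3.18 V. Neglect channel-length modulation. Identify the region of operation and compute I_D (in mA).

Triode; I_D = 2.36 mA

V_SG = V_S − V_G = 3.64 − 0.74 = 2.9 V; V_SD = V_S − V_D = 3.64 − 3.18 = 0.46 V.
V_ov = V_SG − |V_tp| = 2.9 − 1.07 = 1.83 V.
Since V_SD = 0.46 V < V_ov = 1.83 V, the device is in the triode region.
I_D = k_p [V_ov · V_SD − ½ V_SD²] = 3.2 × [1.83 × 0.46 − 0.5 × 0.46²] = 2.36 mA.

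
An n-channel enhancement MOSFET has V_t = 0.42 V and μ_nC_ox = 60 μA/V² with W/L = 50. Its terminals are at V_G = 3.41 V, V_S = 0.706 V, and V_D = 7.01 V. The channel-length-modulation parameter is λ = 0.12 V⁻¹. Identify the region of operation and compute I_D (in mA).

Saturation; I_D = 13.7 mA

V_GS = V_G − V_S = 3.41 − 0.706 = 2.7 V; V_DS = V_D − V_S = 7.01 − 0.706 = 6.3 V.
k_n = μ_nC_ox · (W/L) = 3 mA/V².
V_ov = V_GS − V_t = 2.7 − 0.42 = 2.28 V.
Since V_DS = 6.3 V ≥ V_ov = 2.28 V, the device is in saturation.
I_D = ½ k_n V_ov² (1 + λ V_DS) = 0.5 × 3 × 2.28² × (1 + 0.12 × 6.3) = 13.7 mA.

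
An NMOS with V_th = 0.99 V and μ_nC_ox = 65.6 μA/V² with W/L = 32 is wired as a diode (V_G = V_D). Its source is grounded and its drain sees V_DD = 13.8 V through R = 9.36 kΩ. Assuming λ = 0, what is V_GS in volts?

With gate tied to drain, V_GS = V_DS ≥ V_GS − V_th, so the device is in saturation.
k_n = μ_nC_ox · (W/L) = 2.099 mA/V².
KCL at the drain: ½ k_n (V_GS − V_th)² = (V_DD − V_GS)/R.
Let x = V_GS − 0.99. Then 9.82 x² + x − 12.81 = 0, giving x = 1.09 V (positive root), so V_GS = 2.08 V.
I_D = (V_DD − V_GS)/R = (13.8 − 2.08) / 9.36 = 1.25 mA.

V_GS = 2.08 V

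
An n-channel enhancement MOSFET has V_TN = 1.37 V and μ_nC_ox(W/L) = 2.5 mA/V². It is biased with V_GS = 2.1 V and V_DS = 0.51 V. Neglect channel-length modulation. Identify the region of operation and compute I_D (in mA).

Triode; I_D = 0.606 mA

V_ov = V_GS − V_TN = 2.1 − 1.37 = 0.73 V.
Since V_DS = 0.51 V < V_ov = 0.73 V, the device is in the triode region.
I_D = k_n [V_ov · V_DS − ½ V_DS²] = 2.5 × [0.73 × 0.51 − 0.5 × 0.51²] = 0.606 mA.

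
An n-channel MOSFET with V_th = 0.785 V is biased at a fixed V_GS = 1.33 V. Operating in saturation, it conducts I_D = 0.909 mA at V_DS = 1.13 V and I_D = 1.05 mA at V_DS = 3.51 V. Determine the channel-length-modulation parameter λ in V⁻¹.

With V_GS fixed, I_D ∝ (1 + λ V_DS) in saturation, so I_D2/I_D1 = (1 + λ V_DS2)/(1 + λ V_DS1).
1.05/0.909 = 1.155 = (1 + 3.51 λ)/(1 + 1.13 λ).
Solving: λ (I_D1 V_DS2 − I_D2 V_DS1) = I_D2 − I_D1, so λ = (1.05 − 0.909) / (0.909 × 3.51 − 1.05 × 1.13) = 0.141 / 2 = 0.0704 V⁻¹.

λ = 0.0704 V⁻¹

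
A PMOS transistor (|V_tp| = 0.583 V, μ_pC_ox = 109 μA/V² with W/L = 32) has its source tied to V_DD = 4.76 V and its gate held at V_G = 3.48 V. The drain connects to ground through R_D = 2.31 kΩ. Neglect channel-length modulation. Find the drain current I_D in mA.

V_SG = V_DD − V_G = 4.76 − 3.48 = 1.28 V, so V_ov = 1.28 − 0.583 = 0.697 V.
k_p = μ_pC_ox · (W/L) = 3.488 mA/V².
Assume saturation: I_D = ½ k_p V_ov² = 0.5 × 3.488 × 0.697² = 0.847 mA, giving V_SD = V_DD − I_D R_D = 4.76 − 0.847 × 2.31 = 2.8 V.
V_SD = 2.8 V ≥ V_ov = 0.697 V, confirming saturation.

I_D = 0.847 mA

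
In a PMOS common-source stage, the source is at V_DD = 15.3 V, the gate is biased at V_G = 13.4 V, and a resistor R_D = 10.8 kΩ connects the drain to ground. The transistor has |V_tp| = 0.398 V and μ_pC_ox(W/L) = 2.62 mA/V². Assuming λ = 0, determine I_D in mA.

V_SG = V_DD − V_G = 15.3 − 13.4 = 1.9 V, so V_ov = 1.9 − 0.398 = 1.5 V.
Assume saturation: I_D = ½ k_p V_ov² = 0.5 × 2.62 × 1.5² = 2.96 mA, giving V_SD = V_DD − I_D R_D = 15.3 − 2.96 × 10.8 = -16.6 V.
But -16.6 V < V_ov = 1.5 V, so the device is actually in triode.
In triode I_D = k_p[V_ov V_SD − ½ V_SD²] and I_D = (V_DD − V_SD)/R_D. Equating: 14.1 V_SD² − 43.5 V_SD + 15.3 = 0, giving V_SD = 0.405 V (the root below V_ov).
I_D = (15.3 − 0.405) / 10.8 = 1.38 mA.

I_D = 1.38 mA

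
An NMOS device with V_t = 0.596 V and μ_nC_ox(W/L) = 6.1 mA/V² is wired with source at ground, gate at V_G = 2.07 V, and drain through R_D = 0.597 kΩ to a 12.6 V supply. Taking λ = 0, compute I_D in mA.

V_GS = V_G = 2.07 V, so V_ov = 2.07 − 0.596 = 1.47 V.
Assume saturation: I_D = ½ k_n V_ov² = 0.5 × 6.1 × 1.47² = 6.63 mA, giving V_DS = V_DD − I_D R_D = 12.6 − 6.63 × 0.597 = 8.64 V.
V_DS = 8.64 V ≥ V_ov = 1.47 V, confirming saturation.

I_D = 6.63 mA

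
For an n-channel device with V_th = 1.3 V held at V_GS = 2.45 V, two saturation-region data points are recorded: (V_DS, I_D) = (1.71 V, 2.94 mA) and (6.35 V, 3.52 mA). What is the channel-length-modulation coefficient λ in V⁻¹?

λ = 0.0459 V⁻¹

With V_GS fixed, I_D ∝ (1 + λ V_DS) in saturation, so I_D2/I_D1 = (1 + λ V_DS2)/(1 + λ V_DS1).
3.52/2.94 = 1.197 = (1 + 6.35 λ)/(1 + 1.71 λ).
Solving: λ (I_D1 V_DS2 − I_D2 V_DS1) = I_D2 − I_D1, so λ = (3.52 − 2.94) / (2.94 × 6.35 − 3.52 × 1.71) = 0.58 / 12.6 = 0.0459 V⁻¹.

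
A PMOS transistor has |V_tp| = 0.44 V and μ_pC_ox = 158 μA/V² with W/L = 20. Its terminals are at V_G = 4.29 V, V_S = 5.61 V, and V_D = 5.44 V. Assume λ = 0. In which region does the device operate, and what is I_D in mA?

V_SG = V_S − V_G = 5.61 − 4.29 = 1.32 V; V_SD = V_S − V_D = 5.61 − 5.44 = 0.17 V.
k_p = μ_pC_ox · (W/L) = 3.16 mA/V².
V_ov = V_SG − |V_tp| = 1.32 − 0.44 = 0.88 V.
Since V_SD = 0.17 V < V_ov = 0.88 V, the device is in the triode region.
I_D = k_p [V_ov · V_SD − ½ V_SD²] = 3.16 × [0.88 × 0.17 − 0.5 × 0.17²] = 0.427 mA.

Triode; I_D = 0.427 mA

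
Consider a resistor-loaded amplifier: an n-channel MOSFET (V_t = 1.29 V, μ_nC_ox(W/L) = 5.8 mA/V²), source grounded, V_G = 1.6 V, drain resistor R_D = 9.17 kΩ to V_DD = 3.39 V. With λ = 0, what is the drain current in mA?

V_GS = V_G = 1.6 V, so V_ov = 1.6 − 1.29 = 0.31 V.
Assume saturation: I_D = ½ k_n V_ov² = 0.5 × 5.8 × 0.31² = 0.279 mA, giving V_DS = V_DD − I_D R_D = 3.39 − 0.279 × 9.17 = 0.834 V.
V_DS = 0.834 V ≥ V_ov = 0.31 V, confirming saturation.

I_D = 0.279 mA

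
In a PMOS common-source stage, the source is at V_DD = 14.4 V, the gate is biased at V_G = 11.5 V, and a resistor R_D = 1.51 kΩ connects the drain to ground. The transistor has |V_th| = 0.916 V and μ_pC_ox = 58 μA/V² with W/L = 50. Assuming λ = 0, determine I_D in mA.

I_D = 5.71 mA

V_SG = V_DD − V_G = 14.4 − 11.5 = 2.9 V, so V_ov = 2.9 − 0.916 = 1.98 V.
k_p = μ_pC_ox · (W/L) = 2.9 mA/V².
Assume saturation: I_D = ½ k_p V_ov² = 0.5 × 2.9 × 1.98² = 5.71 mA, giving V_SD = V_DD − I_D R_D = 14.4 − 5.71 × 1.51 = 5.78 V.
V_SD = 5.78 V ≥ V_ov = 1.98 V, confirming saturation.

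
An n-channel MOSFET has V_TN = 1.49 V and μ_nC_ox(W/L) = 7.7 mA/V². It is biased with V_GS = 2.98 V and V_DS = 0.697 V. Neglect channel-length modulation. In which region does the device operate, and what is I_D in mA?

V_ov = V_GS − V_TN = 2.98 − 1.49 = 1.49 V.
Since V_DS = 0.697 V < V_ov = 1.49 V, the device is in the triode region.
I_D = k_n [V_ov · V_DS − ½ V_DS²] = 7.7 × [1.49 × 0.697 − 0.5 × 0.697²] = 6.13 mA.

Triode; I_D = 6.13 mA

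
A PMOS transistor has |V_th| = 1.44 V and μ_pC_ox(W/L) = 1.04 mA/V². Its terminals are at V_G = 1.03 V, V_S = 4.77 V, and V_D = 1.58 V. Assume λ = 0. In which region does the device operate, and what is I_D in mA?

Saturation; I_D = 2.75 mA

V_SG = V_S − V_G = 4.77 − 1.03 = 3.74 V; V_SD = V_S − V_D = 4.77 − 1.58 = 3.19 V.
V_ov = V_SG − |V_th| = 3.74 − 1.44 = 2.3 V.
Since V_SD = 3.19 V ≥ V_ov = 2.3 V, the device is in saturation.
I_D = ½ k_p V_ov² = 0.5 × 1.04 × 2.3² = 2.75 mA.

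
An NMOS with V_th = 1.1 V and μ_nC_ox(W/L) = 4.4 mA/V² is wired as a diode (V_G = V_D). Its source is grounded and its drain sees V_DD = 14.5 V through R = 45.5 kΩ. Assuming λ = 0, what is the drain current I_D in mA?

With gate tied to drain, V_GS = V_DS ≥ V_GS − V_th, so the device is in saturation.
KCL at the drain: ½ k_n (V_GS − V_th)² = (V_DD − V_GS)/R.
Let x = V_GS − 1.1. Then 100 x² + x − 13.4 = 0, giving x = 0.361 V (positive root), so V_GS = 1.46 V.
I_D = (V_DD − V_GS)/R = (14.5 − 1.46) / 45.5 = 0.287 mA.

I_D = 0.287 mA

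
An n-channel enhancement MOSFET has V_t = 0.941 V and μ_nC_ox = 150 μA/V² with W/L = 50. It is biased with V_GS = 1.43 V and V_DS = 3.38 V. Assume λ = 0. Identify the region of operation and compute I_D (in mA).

Saturation; I_D = 0.897 mA

k_n = μ_nC_ox · (W/L) = 7.5 mA/V².
V_ov = V_GS − V_t = 1.43 − 0.941 = 0.489 V.
Since V_DS = 3.38 V ≥ V_ov = 0.489 V, the device is in saturation.
I_D = ½ k_n V_ov² = 0.5 × 7.5 × 0.489² = 0.897 mA.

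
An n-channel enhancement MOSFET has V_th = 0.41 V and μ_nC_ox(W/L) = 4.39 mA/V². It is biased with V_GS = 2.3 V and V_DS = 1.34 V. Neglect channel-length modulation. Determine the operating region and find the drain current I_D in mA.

V_ov = V_GS − V_th = 2.3 − 0.41 = 1.89 V.
Since V_DS = 1.34 V < V_ov = 1.89 V, the device is in the triode region.
I_D = k_n [V_ov · V_DS − ½ V_DS²] = 4.39 × [1.89 × 1.34 − 0.5 × 1.34²] = 7.18 mA.

Triode; I_D = 7.18 mA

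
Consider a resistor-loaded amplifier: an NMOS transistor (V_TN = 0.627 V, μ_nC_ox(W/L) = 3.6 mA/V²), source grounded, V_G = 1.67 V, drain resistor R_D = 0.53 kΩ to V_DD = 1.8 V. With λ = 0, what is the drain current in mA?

V_GS = V_G = 1.67 V, so V_ov = 1.67 − 0.627 = 1.04 V.
Assume saturation: I_D = ½ k_n V_ov² = 0.5 × 3.6 × 1.04² = 1.96 mA, giving V_DS = V_DD − I_D R_D = 1.8 − 1.96 × 0.53 = 0.762 V.
But 0.762 V < V_ov = 1.04 V, so the device is actually in triode.
In triode I_D = k_n[V_ov V_DS − ½ V_DS²] and I_D = (V_DD − V_DS)/R_D. Equating: 0.954 V_DS² − 2.99 V_DS + 1.8 = 0, giving V_DS = 0.813 V (the root below V_ov).
I_D = (1.8 − 0.813) / 0.53 = 1.86 mA.

I_D = 1.86 mA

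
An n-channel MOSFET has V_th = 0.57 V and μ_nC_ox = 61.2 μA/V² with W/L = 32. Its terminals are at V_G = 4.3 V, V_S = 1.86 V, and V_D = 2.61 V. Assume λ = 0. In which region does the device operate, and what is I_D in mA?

V_GS = V_G − V_S = 4.3 − 1.86 = 2.44 V; V_DS = V_D − V_S = 2.61 − 1.86 = 0.75 V.
k_n = μ_nC_ox · (W/L) = 1.958 mA/V².
V_ov = V_GS − V_th = 2.44 − 0.57 = 1.87 V.
Since V_DS = 0.75 V < V_ov = 1.87 V, the device is in the triode region.
I_D = k_n [V_ov · V_DS − ½ V_DS²] = 1.958 × [1.87 × 0.75 − 0.5 × 0.75²] = 2.2 mA.

Triode; I_D = 2.20 mA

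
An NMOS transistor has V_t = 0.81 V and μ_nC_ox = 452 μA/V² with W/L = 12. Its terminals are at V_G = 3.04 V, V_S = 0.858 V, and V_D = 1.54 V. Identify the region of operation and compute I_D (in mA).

V_GS = V_G − V_S = 3.04 − 0.858 = 2.18 V; V_DS = V_D − V_S = 1.54 − 0.858 = 0.682 V.
k_n = μ_nC_ox · (W/L) = 5.424 mA/V².
V_ov = V_GS − V_t = 2.18 − 0.81 = 1.37 V.
Since V_DS = 0.682 V < V_ov = 1.37 V, the device is in the triode region.
I_D = k_n [V_ov · V_DS − ½ V_DS²] = 5.424 × [1.37 × 0.682 − 0.5 × 0.682²] = 3.81 mA.

Triode; I_D = 3.81 mA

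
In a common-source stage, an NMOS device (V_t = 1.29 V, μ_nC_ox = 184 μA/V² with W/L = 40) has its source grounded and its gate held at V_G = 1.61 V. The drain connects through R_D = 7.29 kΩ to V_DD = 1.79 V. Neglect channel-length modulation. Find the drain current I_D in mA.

V_GS = V_G = 1.61 V, so V_ov = 1.61 − 1.29 = 0.32 V.
k_n = μ_nC_ox · (W/L) = 7.36 mA/V².
Assume saturation: I_D = ½ k_n V_ov² = 0.5 × 7.36 × 0.32² = 0.377 mA, giving V_DS = V_DD − I_D R_D = 1.79 − 0.377 × 7.29 = -0.957 V.
But -0.957 V < V_ov = 0.32 V, so the device is actually in triode.
In triode I_D = k_n[V_ov V_DS − ½ V_DS²] and I_D = (V_DD − V_DS)/R_D. Equating: 26.8 V_DS² − 18.17 V_DS + 1.79 = 0, giving V_DS = 0.12 V (the root below V_ov).
I_D = (1.79 − 0.12) / 7.29 = 0.229 mA.

I_D = 0.229 mA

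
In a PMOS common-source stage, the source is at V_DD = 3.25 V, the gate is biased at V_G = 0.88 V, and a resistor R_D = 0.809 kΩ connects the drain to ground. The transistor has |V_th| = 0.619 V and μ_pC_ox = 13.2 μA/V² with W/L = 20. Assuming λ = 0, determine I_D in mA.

I_D = 0.405 mA

V_SG = V_DD − V_G = 3.25 − 0.88 = 2.37 V, so V_ov = 2.37 − 0.619 = 1.75 V.
k_p = μ_pC_ox · (W/L) = 0.264 mA/V².
Assume saturation: I_D = ½ k_p V_ov² = 0.5 × 0.264 × 1.75² = 0.405 mA, giving V_SD = V_DD − I_D R_D = 3.25 − 0.405 × 0.809 = 2.92 V.
V_SD = 2.92 V ≥ V_ov = 1.75 V, confirming saturation.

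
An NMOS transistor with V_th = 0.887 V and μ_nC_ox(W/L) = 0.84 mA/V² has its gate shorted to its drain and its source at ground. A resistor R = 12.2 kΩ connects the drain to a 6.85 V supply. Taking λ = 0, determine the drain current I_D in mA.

With gate tied to drain, V_GS = V_DS ≥ V_GS − V_th, so the device is in saturation.
KCL at the drain: ½ k_n (V_GS − V_th)² = (V_DD − V_GS)/R.
Let x = V_GS − 0.887. Then 5.12 x² + x − 5.963 = 0, giving x = 0.986 V (positive root), so V_GS = 1.87 V.
I_D = (V_DD − V_GS)/R = (6.85 − 1.87) / 12.2 = 0.408 mA.

I_D = 0.408 mA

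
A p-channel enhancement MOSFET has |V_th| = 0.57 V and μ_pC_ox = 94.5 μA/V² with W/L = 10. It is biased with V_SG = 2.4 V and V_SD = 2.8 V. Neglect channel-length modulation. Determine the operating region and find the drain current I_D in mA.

k_p = μ_pC_ox · (W/L) = 0.945 mA/V².
V_ov = V_SG − |V_th| = 2.4 − 0.57 = 1.83 V.
Since V_SD = 2.8 V ≥ V_ov = 1.83 V, the device is in saturation.
I_D = ½ k_p V_ov² = 0.5 × 0.945 × 1.83² = 1.58 mA.

Saturation; I_D = 1.58 mA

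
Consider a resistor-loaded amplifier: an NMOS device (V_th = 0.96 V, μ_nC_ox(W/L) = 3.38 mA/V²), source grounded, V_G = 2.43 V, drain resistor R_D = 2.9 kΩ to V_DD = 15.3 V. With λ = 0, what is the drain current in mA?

I_D = 3.65 mA

V_GS = V_G = 2.43 V, so V_ov = 2.43 − 0.96 = 1.47 V.
Assume saturation: I_D = ½ k_n V_ov² = 0.5 × 3.38 × 1.47² = 3.65 mA, giving V_DS = V_DD − I_D R_D = 15.3 − 3.65 × 2.9 = 4.71 V.
V_DS = 4.71 V ≥ V_ov = 1.47 V, confirming saturation.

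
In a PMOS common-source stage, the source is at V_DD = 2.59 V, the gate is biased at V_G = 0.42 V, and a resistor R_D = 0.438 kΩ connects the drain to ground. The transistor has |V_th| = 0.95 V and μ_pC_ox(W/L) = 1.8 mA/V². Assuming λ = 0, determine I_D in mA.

I_D = 1.34 mA

V_SG = V_DD − V_G = 2.59 − 0.42 = 2.17 V, so V_ov = 2.17 − 0.95 = 1.22 V.
Assume saturation: I_D = ½ k_p V_ov² = 0.5 × 1.8 × 1.22² = 1.34 mA, giving V_SD = V_DD − I_D R_D = 2.59 − 1.34 × 0.438 = 2 V.
V_SD = 2 V ≥ V_ov = 1.22 V, confirming saturation.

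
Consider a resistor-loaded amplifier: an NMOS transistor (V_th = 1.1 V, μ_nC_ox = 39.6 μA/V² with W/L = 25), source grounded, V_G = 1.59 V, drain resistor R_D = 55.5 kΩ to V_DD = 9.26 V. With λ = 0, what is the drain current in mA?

I_D = 0.119 mA

V_GS = V_G = 1.59 V, so V_ov = 1.59 − 1.1 = 0.49 V.
k_n = μ_nC_ox · (W/L) = 0.99 mA/V².
Assume saturation: I_D = ½ k_n V_ov² = 0.5 × 0.99 × 0.49² = 0.119 mA, giving V_DS = V_DD − I_D R_D = 9.26 − 0.119 × 55.5 = 2.66 V.
V_DS = 2.66 V ≥ V_ov = 0.49 V, confirming saturation.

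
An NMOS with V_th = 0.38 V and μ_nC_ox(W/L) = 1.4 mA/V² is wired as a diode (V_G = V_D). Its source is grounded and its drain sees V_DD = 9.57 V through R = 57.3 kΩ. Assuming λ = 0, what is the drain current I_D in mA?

I_D = 0.152 mA

With gate tied to drain, V_GS = V_DS ≥ V_GS − V_th, so the device is in saturation.
KCL at the drain: ½ k_n (V_GS − V_th)² = (V_DD − V_GS)/R.
Let x = V_GS − 0.38. Then 40.1 x² + x − 9.19 = 0, giving x = 0.466 V (positive root), so V_GS = 0.846 V.
I_D = (V_DD − V_GS)/R = (9.57 − 0.846) / 57.3 = 0.152 mA.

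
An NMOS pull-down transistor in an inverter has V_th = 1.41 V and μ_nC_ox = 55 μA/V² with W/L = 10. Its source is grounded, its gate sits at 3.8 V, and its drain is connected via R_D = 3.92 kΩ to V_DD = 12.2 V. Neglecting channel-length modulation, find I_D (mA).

V_GS = V_G = 3.8 V, so V_ov = 3.8 − 1.41 = 2.39 V.
k_n = μ_nC_ox · (W/L) = 0.55 mA/V².
Assume saturation: I_D = ½ k_n V_ov² = 0.5 × 0.55 × 2.39² = 1.57 mA, giving V_DS = V_DD − I_D R_D = 12.2 − 1.57 × 3.92 = 6.04 V.
V_DS = 6.04 V ≥ V_ov = 2.39 V, confirming saturation.

I_D = 1.57 mA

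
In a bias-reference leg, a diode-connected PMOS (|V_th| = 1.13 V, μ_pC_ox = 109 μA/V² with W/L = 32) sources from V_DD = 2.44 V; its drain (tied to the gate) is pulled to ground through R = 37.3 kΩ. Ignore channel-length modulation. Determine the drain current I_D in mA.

I_D = 0.0315 mA

With gate tied to drain, V_SG = V_SD ≥ V_SG − |V_th|, so the device is in saturation.
k_p = μ_pC_ox · (W/L) = 3.488 mA/V².
KCL at the drain: ½ k_p (V_SG − |V_th|)² = (V_DD − V_SG)/R.
Let x = V_SG − 1.13. Then 65.1 x² + x − 1.31 = 0, giving x = 0.134 V (positive root), so V_SG = 1.26 V.
I_D = (V_DD − V_SG)/R = (2.44 − 1.26) / 37.3 = 0.0315 mA.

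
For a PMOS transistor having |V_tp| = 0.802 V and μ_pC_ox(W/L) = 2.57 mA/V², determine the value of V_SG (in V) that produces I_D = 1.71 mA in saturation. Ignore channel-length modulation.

In saturation I_D = ½ k_p (V_SG − |V_tp|)², so V_SG − |V_tp| = √(2 I_D / k_p) = √(2 × 1.71 / 2.57) = 1.15 V.
V_SG = 0.802 + 1.15 = 1.96 V.

V_SG = 1.96 V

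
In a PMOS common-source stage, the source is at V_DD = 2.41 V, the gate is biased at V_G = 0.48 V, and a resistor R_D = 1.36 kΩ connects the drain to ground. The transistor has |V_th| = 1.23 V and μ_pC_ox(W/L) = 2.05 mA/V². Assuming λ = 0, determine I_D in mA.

V_SG = V_DD − V_G = 2.41 − 0.48 = 1.93 V, so V_ov = 1.93 − 1.23 = 0.7 V.
Assume saturation: I_D = ½ k_p V_ov² = 0.5 × 2.05 × 0.7² = 0.502 mA, giving V_SD = V_DD − I_D R_D = 2.41 − 0.502 × 1.36 = 1.73 V.
V_SD = 1.73 V ≥ V_ov = 0.7 V, confirming saturation.

I_D = 0.502 mA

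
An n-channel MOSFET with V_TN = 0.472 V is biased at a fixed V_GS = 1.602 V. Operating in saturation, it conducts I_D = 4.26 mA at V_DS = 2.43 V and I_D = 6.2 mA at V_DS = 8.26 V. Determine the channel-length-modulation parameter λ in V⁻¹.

λ = 0.0964 V⁻¹

With V_GS fixed, I_D ∝ (1 + λ V_DS) in saturation, so I_D2/I_D1 = (1 + λ V_DS2)/(1 + λ V_DS1).
6.2/4.26 = 1.455 = (1 + 8.26 λ)/(1 + 2.43 λ).
Solving: λ (I_D1 V_DS2 − I_D2 V_DS1) = I_D2 − I_D1, so λ = (6.2 − 4.26) / (4.26 × 8.26 − 6.2 × 2.43) = 1.94 / 20.1 = 0.0964 V⁻¹.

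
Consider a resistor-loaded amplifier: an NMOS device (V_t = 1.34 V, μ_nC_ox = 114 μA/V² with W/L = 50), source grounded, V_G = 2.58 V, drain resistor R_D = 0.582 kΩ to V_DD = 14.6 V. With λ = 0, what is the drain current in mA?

V_GS = V_G = 2.58 V, so V_ov = 2.58 − 1.34 = 1.24 V.
k_n = μ_nC_ox · (W/L) = 5.7 mA/V².
Assume saturation: I_D = ½ k_n V_ov² = 0.5 × 5.7 × 1.24² = 4.38 mA, giving V_DS = V_DD − I_D R_D = 14.6 − 4.38 × 0.582 = 12 V.
V_DS = 12 V ≥ V_ov = 1.24 V, confirming saturation.

I_D = 4.38 mA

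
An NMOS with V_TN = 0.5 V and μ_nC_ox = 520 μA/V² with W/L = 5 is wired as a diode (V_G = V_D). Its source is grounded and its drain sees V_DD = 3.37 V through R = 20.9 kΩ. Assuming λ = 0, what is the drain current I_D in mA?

I_D = 0.123 mA

With gate tied to drain, V_GS = V_DS ≥ V_GS − V_TN, so the device is in saturation.
k_n = μ_nC_ox · (W/L) = 2.6 mA/V².
KCL at the drain: ½ k_n (V_GS − V_TN)² = (V_DD − V_GS)/R.
Let x = V_GS − 0.5. Then 27.2 x² + x − 2.87 = 0, giving x = 0.307 V (positive root), so V_GS = 0.807 V.
I_D = (V_DD − V_GS)/R = (3.37 − 0.807) / 20.9 = 0.123 mA.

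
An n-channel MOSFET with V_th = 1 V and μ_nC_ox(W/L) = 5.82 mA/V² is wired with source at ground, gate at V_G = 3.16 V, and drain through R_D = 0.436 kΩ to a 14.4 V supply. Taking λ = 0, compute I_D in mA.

V_GS = V_G = 3.16 V, so V_ov = 3.16 − 1 = 2.16 V.
Assume saturation: I_D = ½ k_n V_ov² = 0.5 × 5.82 × 2.16² = 13.6 mA, giving V_DS = V_DD − I_D R_D = 14.4 − 13.6 × 0.436 = 8.48 V.
V_DS = 8.48 V ≥ V_ov = 2.16 V, confirming saturation.

I_D = 13.6 mA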